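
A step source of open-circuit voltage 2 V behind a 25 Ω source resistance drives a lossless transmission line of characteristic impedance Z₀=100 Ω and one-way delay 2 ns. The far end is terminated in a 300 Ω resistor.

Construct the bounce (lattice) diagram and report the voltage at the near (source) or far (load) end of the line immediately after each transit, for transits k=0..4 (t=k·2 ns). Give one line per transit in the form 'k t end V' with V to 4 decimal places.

Γ_L=0.500000, Γ_S=-0.600000; launch V₁=2·100/125=1.600000
k=0 src: V=1.6000
k=1 load: inc=1.600000, refl=1.600000·0.500000=0.8000; V=0.000000+1.600000+0.800000=2.4000
k=2 src: inc=0.800000, refl=0.800000·-0.600000=-0.4800; V=1.600000+0.800000+-0.480000=1.9200
k=3 load: inc=-0.480000, refl=-0.480000·0.500000=-0.2400; V=2.400000+-0.480000+-0.240000=1.6800
k=4 src: inc=-0.240000, refl=-0.240000·-0.600000=0.1440; V=1.920000+-0.240000+0.144000=1.8240

0 0 source 1.6000
1 2 load 2.4000
2 4 source 1.9200
3 6 load 1.6800
4 8 source 1.8240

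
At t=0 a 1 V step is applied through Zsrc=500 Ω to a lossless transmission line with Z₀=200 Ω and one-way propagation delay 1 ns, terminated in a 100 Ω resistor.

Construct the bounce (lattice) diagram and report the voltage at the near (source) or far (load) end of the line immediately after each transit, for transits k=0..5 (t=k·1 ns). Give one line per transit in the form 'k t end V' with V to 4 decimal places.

0 0 source 0.2857
1 1 load 0.1905
2 2 source 0.1497
3 3 load 0.1633
4 4 source 0.1691
5 5 load 0.1672

Γ_L=-0.333333, Γ_S=0.428571; launch V₁=1·200/700=0.285714
k=0 src: V=0.2857
k=1 load: inc=0.285714, refl=0.285714·-0.333333=-0.0952; V=0.000000+0.285714+-0.095238=0.1905
k=2 src: inc=-0.095238, refl=-0.095238·0.428571=-0.0408; V=0.285714+-0.095238+-0.040816=0.1497
k=3 load: inc=-0.040816, refl=-0.040816·-0.333333=0.0136; V=0.190476+-0.040816+0.013605=0.1633
k=4 src: inc=0.013605, refl=0.013605·0.428571=0.0058; V=0.149660+0.013605+0.005831=0.1691
k=5 load: inc=0.005831, refl=0.005831·-0.333333=-0.0019; V=0.163265+0.005831+-0.001944=0.1672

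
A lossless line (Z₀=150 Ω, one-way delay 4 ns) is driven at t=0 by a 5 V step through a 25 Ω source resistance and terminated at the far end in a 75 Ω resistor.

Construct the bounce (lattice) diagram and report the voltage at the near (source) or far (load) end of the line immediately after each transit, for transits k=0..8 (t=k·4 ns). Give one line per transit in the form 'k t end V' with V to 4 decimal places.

Γ_L=-0.333333, Γ_S=-0.714286; launch V₁=5·150/175=4.285714
k=0 src: V=4.2857
k=1 load: inc=4.285714, refl=4.285714·-0.333333=-1.4286; V=0.000000+4.285714+-1.428571=2.8571
k=2 src: inc=-1.428571, refl=-1.428571·-0.714286=1.0204; V=4.285714+-1.428571+1.020408=3.8776
k=3 load: inc=1.020408, refl=1.020408·-0.333333=-0.3401; V=2.857143+1.020408+-0.340136=3.5374
k=4 src: inc=-0.340136, refl=-0.340136·-0.714286=0.2430; V=3.877551+-0.340136+0.242954=3.7804
k=5 load: inc=0.242954, refl=0.242954·-0.333333=-0.0810; V=3.537415+0.242954+-0.080985=3.6994
k=6 src: inc=-0.080985, refl=-0.080985·-0.714286=0.0578; V=3.780369+-0.080985+0.057846=3.7572
k=7 load: inc=0.057846, refl=0.057846·-0.333333=-0.0193; V=3.699385+0.057846+-0.019282=3.7379
k=8 src: inc=-0.019282, refl=-0.019282·-0.714286=0.0138; V=3.757231+-0.019282+0.013773=3.7517

0 0 source 4.2857
1 4 load 2.8571
2 8 source 3.8776
3 12 load 3.5374
4 16 source 3.7804
5 20 load 3.6994
6 24 source 3.7572
7 28 load 3.7379
8 32 source 3.7517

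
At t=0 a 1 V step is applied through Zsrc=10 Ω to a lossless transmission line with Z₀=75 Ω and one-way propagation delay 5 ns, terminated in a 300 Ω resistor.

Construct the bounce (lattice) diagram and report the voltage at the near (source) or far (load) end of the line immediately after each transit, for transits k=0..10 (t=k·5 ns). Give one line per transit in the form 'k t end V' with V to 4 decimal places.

0 0 source 0.8824
1 5 load 1.4118
2 10 source 1.0069
3 15 load 0.7640
4 20 source 0.9498
5 25 load 1.0612
6 30 source 0.9760
7 35 load 0.9249
8 40 source 0.9640
9 45 load 0.9874
10 50 source 0.9695

Γ_L=0.600000, Γ_S=-0.764706; launch V₁=1·75/85=0.882353
k=0 src: V=0.8824
k=1 load: inc=0.882353, refl=0.882353·0.600000=0.5294; V=0.000000+0.882353+0.529412=1.4118
k=2 src: inc=0.529412, refl=0.529412·-0.764706=-0.4048; V=0.882353+0.529412+-0.404844=1.0069
k=3 load: inc=-0.404844, refl=-0.404844·0.600000=-0.2429; V=1.411765+-0.404844+-0.242907=0.7640
k=4 src: inc=-0.242907, refl=-0.242907·-0.764706=0.1858; V=1.006920+-0.242907+0.185752=0.9498
k=5 load: inc=0.185752, refl=0.185752·0.600000=0.1115; V=0.764014+0.185752+0.111451=1.0612
k=6 src: inc=0.111451, refl=0.111451·-0.764706=-0.0852; V=0.949766+0.111451+-0.085227=0.9760
k=7 load: inc=-0.085227, refl=-0.085227·0.600000=-0.0511; V=1.061217+-0.085227+-0.051136=0.9249
k=8 src: inc=-0.051136, refl=-0.051136·-0.764706=0.0391; V=0.975990+-0.051136+0.039104=0.9640
k=9 load: inc=0.039104, refl=0.039104·0.600000=0.0235; V=0.924853+0.039104+0.023463=0.9874
k=10 src: inc=0.023463, refl=0.023463·-0.764706=-0.0179; V=0.963958+0.023463+-0.017942=0.9695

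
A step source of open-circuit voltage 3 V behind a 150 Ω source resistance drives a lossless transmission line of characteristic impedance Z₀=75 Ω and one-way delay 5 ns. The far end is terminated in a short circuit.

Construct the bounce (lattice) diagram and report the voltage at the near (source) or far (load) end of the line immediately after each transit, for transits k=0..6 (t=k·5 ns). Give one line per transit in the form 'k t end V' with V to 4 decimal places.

Γ_L=-1.000000, Γ_S=0.333333; launch V₁=3·75/225=1.000000
k=0 src: V=1.0000
k=1 load: inc=1.000000, refl=1.000000·-1.000000=-1.0000; V=0.000000+1.000000+-1.000000=0.0000
k=2 src: inc=-1.000000, refl=-1.000000·0.333333=-0.3333; V=1.000000+-1.000000+-0.333333=-0.3333
k=3 load: inc=-0.333333, refl=-0.333333·-1.000000=0.3333; V=0.000000+-0.333333+0.333333=0.0000
k=4 src: inc=0.333333, refl=0.333333·0.333333=0.1111; V=-0.333333+0.333333+0.111111=0.1111
k=5 load: inc=0.111111, refl=0.111111·-1.000000=-0.1111; V=0.000000+0.111111+-0.111111=0.0000
k=6 src: inc=-0.111111, refl=-0.111111·0.333333=-0.0370; V=0.111111+-0.111111+-0.037037=-0.0370

0 0 source 1.0000
1 5 load 0.0000
2 10 source -0.3333
3 15 load 0.0000
4 20 source 0.1111
5 25 load 0.0000
6 30 source -0.0370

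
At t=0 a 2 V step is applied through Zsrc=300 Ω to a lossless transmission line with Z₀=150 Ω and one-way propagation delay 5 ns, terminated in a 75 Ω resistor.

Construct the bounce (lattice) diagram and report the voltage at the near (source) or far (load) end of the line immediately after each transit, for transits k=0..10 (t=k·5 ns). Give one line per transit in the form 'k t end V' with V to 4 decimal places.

0 0 source 0.6667
1 5 load 0.4444
2 10 source 0.3704
3 15 load 0.3951
4 20 source 0.4033
5 25 load 0.4005
6 30 source 0.3996
7 35 load 0.3999
8 40 source 0.4000
9 45 load 0.4000
10 50 source 0.4000

Γ_L=-0.333333, Γ_S=0.333333; launch V₁=2·150/450=0.666667
k=0 src: V=0.6667
k=1 load: inc=0.666667, refl=0.666667·-0.333333=-0.2222; V=0.000000+0.666667+-0.222222=0.4444
k=2 src: inc=-0.222222, refl=-0.222222·0.333333=-0.0741; V=0.666667+-0.222222+-0.074074=0.3704
k=3 load: inc=-0.074074, refl=-0.074074·-0.333333=0.0247; V=0.444444+-0.074074+0.024691=0.3951
k=4 src: inc=0.024691, refl=0.024691·0.333333=0.0082; V=0.370370+0.024691+0.008230=0.4033
k=5 load: inc=0.008230, refl=0.008230·-0.333333=-0.0027; V=0.395062+0.008230+-0.002743=0.4005
k=6 src: inc=-0.002743, refl=-0.002743·0.333333=-0.0009; V=0.403292+-0.002743+-0.000914=0.3996
k=7 load: inc=-0.000914, refl=-0.000914·-0.333333=0.0003; V=0.400549+-0.000914+0.000305=0.3999
k=8 src: inc=0.000305, refl=0.000305·0.333333=0.0001; V=0.399634+0.000305+0.000102=0.4000
k=9 load: inc=0.000102, refl=0.000102·-0.333333=-0.0000; V=0.399939+0.000102+-0.000034=0.4000
k=10 src: inc=-0.000034, refl=-0.000034·0.333333=-0.0000; V=0.400041+-0.000034+-0.000011=0.4000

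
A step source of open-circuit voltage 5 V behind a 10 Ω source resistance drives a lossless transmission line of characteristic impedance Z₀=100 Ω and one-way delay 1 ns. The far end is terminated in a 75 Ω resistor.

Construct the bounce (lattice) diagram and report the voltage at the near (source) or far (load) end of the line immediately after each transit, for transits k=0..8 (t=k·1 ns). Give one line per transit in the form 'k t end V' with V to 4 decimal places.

Γ_L=-0.142857, Γ_S=-0.818182; launch V₁=5·100/110=4.545455
k=0 src: V=4.5455
k=1 load: inc=4.545455, refl=4.545455·-0.142857=-0.6494; V=0.000000+4.545455+-0.649351=3.8961
k=2 src: inc=-0.649351, refl=-0.649351·-0.818182=0.5313; V=4.545455+-0.649351+0.531287=4.4274
k=3 load: inc=0.531287, refl=0.531287·-0.142857=-0.0759; V=3.896104+0.531287+-0.075898=4.3515
k=4 src: inc=-0.075898, refl=-0.075898·-0.818182=0.0621; V=4.427391+-0.075898+0.062098=4.4136
k=5 load: inc=0.062098, refl=0.062098·-0.142857=-0.0089; V=4.351493+0.062098+-0.008871=4.4047
k=6 src: inc=-0.008871, refl=-0.008871·-0.818182=0.0073; V=4.413591+-0.008871+0.007258=4.4120
k=7 load: inc=0.007258, refl=0.007258·-0.142857=-0.0010; V=4.404720+0.007258+-0.001037=4.4109
k=8 src: inc=-0.001037, refl=-0.001037·-0.818182=0.0008; V=4.411978+-0.001037+0.000848=4.4118

0 0 source 4.5455
1 1 load 3.8961
2 2 source 4.4274
3 3 load 4.3515
4 4 source 4.4136
5 5 load 4.4047
6 6 source 4.4120
7 7 load 4.4109
8 8 source 4.4118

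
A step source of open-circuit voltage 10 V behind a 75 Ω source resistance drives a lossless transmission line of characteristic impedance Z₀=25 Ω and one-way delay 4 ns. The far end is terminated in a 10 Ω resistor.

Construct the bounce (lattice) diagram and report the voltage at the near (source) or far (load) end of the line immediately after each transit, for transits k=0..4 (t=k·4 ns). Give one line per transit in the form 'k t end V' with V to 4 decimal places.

0 0 source 2.5000
1 4 load 1.4286
2 8 source 0.8929
3 12 load 1.1224
4 16 source 1.2372

Γ_L=-0.428571, Γ_S=0.500000; launch V₁=10·25/100=2.500000
k=0 src: V=2.5000
k=1 load: inc=2.500000, refl=2.500000·-0.428571=-1.0714; V=0.000000+2.500000+-1.071429=1.4286
k=2 src: inc=-1.071429, refl=-1.071429·0.500000=-0.5357; V=2.500000+-1.071429+-0.535714=0.8929
k=3 load: inc=-0.535714, refl=-0.535714·-0.428571=0.2296; V=1.428571+-0.535714+0.229592=1.1224
k=4 src: inc=0.229592, refl=0.229592·0.500000=0.1148; V=0.892857+0.229592+0.114796=1.2372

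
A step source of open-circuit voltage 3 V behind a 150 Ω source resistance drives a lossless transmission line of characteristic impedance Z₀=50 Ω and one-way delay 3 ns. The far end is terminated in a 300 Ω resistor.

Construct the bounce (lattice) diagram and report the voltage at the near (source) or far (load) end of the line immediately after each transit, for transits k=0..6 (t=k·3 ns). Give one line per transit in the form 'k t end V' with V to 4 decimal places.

Γ_L=0.714286, Γ_S=0.500000; launch V₁=3·50/200=0.750000
k=0 src: V=0.7500
k=1 load: inc=0.750000, refl=0.750000·0.714286=0.5357; V=0.000000+0.750000+0.535714=1.2857
k=2 src: inc=0.535714, refl=0.535714·0.500000=0.2679; V=0.750000+0.535714+0.267857=1.5536
k=3 load: inc=0.267857, refl=0.267857·0.714286=0.1913; V=1.285714+0.267857+0.191327=1.7449
k=4 src: inc=0.191327, refl=0.191327·0.500000=0.0957; V=1.553571+0.191327+0.095663=1.8406
k=5 load: inc=0.095663, refl=0.095663·0.714286=0.0683; V=1.744898+0.095663+0.068331=1.9089
k=6 src: inc=0.068331, refl=0.068331·0.500000=0.0342; V=1.840561+0.068331+0.034165=1.9431

0 0 source 0.7500
1 3 load 1.2857
2 6 source 1.5536
3 9 load 1.7449
4 12 source 1.8406
5 15 load 1.9089
6 18 source 1.9431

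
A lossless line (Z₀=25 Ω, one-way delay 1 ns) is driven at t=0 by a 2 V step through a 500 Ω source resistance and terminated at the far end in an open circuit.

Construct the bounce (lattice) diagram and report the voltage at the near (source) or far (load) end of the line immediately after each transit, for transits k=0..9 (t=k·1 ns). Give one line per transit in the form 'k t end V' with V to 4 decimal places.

0 0 source 0.0952
1 1 load 0.1905
2 2 source 0.2766
3 3 load 0.3628
4 4 source 0.4408
5 5 load 0.5187
6 6 source 0.5893
7 7 load 0.6598
8 8 source 0.7236
9 9 load 0.7874

Γ_L=1.000000, Γ_S=0.904762; launch V₁=2·25/525=0.095238
k=0 src: V=0.0952
k=1 load: inc=0.095238, refl=0.095238·1.000000=0.0952; V=0.000000+0.095238+0.095238=0.1905
k=2 src: inc=0.095238, refl=0.095238·0.904762=0.0862; V=0.095238+0.095238+0.086168=0.2766
k=3 load: inc=0.086168, refl=0.086168·1.000000=0.0862; V=0.190476+0.086168+0.086168=0.3628
k=4 src: inc=0.086168, refl=0.086168·0.904762=0.0780; V=0.276644+0.086168+0.077961=0.4408
k=5 load: inc=0.077961, refl=0.077961·1.000000=0.0780; V=0.362812+0.077961+0.077961=0.5187
k=6 src: inc=0.077961, refl=0.077961·0.904762=0.0705; V=0.440773+0.077961+0.070536=0.5893
k=7 load: inc=0.070536, refl=0.070536·1.000000=0.0705; V=0.518734+0.070536+0.070536=0.6598
k=8 src: inc=0.070536, refl=0.070536·0.904762=0.0638; V=0.589271+0.070536+0.063819=0.7236
k=9 load: inc=0.063819, refl=0.063819·1.000000=0.0638; V=0.659807+0.063819+0.063819=0.7874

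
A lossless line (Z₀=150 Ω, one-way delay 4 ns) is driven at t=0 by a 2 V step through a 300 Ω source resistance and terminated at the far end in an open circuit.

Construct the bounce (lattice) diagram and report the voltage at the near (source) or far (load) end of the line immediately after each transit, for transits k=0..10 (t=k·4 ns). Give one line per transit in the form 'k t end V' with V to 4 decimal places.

0 0 source 0.6667
1 4 load 1.3333
2 8 source 1.5556
3 12 load 1.7778
4 16 source 1.8519
5 20 load 1.9259
6 24 source 1.9506
7 28 load 1.9753
8 32 source 1.9835
9 36 load 1.9918
10 40 source 1.9945

Γ_L=1.000000, Γ_S=0.333333; launch V₁=2·150/450=0.666667
k=0 src: V=0.6667
k=1 load: inc=0.666667, refl=0.666667·1.000000=0.6667; V=0.000000+0.666667+0.666667=1.3333
k=2 src: inc=0.666667, refl=0.666667·0.333333=0.2222; V=0.666667+0.666667+0.222222=1.5556
k=3 load: inc=0.222222, refl=0.222222·1.000000=0.2222; V=1.333333+0.222222+0.222222=1.7778
k=4 src: inc=0.222222, refl=0.222222·0.333333=0.0741; V=1.555556+0.222222+0.074074=1.8519
k=5 load: inc=0.074074, refl=0.074074·1.000000=0.0741; V=1.777778+0.074074+0.074074=1.9259
k=6 src: inc=0.074074, refl=0.074074·0.333333=0.0247; V=1.851852+0.074074+0.024691=1.9506
k=7 load: inc=0.024691, refl=0.024691·1.000000=0.0247; V=1.925926+0.024691+0.024691=1.9753
k=8 src: inc=0.024691, refl=0.024691·0.333333=0.0082; V=1.950617+0.024691+0.008230=1.9835
k=9 load: inc=0.008230, refl=0.008230·1.000000=0.0082; V=1.975309+0.008230+0.008230=1.9918
k=10 src: inc=0.008230, refl=0.008230·0.333333=0.0027; V=1.983539+0.008230+0.002743=1.9945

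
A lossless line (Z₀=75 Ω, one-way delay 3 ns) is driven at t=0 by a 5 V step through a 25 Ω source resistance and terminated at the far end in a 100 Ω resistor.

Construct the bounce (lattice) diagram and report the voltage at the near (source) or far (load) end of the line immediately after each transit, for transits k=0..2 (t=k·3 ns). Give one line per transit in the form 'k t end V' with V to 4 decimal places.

Γ_L=0.142857, Γ_S=-0.500000; launch V₁=5·75/100=3.750000
k=0 src: V=3.7500
k=1 load: inc=3.750000, refl=3.750000·0.142857=0.5357; V=0.000000+3.750000+0.535714=4.2857
k=2 src: inc=0.535714, refl=0.535714·-0.500000=-0.2679; V=3.750000+0.535714+-0.267857=4.0179

0 0 source 3.7500
1 3 load 4.2857
2 6 source 4.0179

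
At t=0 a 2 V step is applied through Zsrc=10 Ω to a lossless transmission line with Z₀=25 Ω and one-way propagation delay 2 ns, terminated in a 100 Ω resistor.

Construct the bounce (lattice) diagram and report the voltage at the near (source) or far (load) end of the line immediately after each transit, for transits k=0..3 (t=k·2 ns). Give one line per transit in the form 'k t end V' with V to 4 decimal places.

0 0 source 1.4286
1 2 load 2.2857
2 4 source 1.9184
3 6 load 1.6980

Γ_L=0.600000, Γ_S=-0.428571; launch V₁=2·25/35=1.428571
k=0 src: V=1.4286
k=1 load: inc=1.428571, refl=1.428571·0.600000=0.8571; V=0.000000+1.428571+0.857143=2.2857
k=2 src: inc=0.857143, refl=0.857143·-0.428571=-0.3673; V=1.428571+0.857143+-0.367347=1.9184
k=3 load: inc=-0.367347, refl=-0.367347·0.600000=-0.2204; V=2.285714+-0.367347+-0.220408=1.6980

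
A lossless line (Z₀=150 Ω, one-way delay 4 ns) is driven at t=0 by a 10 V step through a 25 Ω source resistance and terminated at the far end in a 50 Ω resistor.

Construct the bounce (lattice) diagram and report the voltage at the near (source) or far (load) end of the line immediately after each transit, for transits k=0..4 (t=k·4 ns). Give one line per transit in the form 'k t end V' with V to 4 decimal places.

Γ_L=-0.500000, Γ_S=-0.714286; launch V₁=10·150/175=8.571429
k=0 src: V=8.5714
k=1 load: inc=8.571429, refl=8.571429·-0.500000=-4.2857; V=0.000000+8.571429+-4.285714=4.2857
k=2 src: inc=-4.285714, refl=-4.285714·-0.714286=3.0612; V=8.571429+-4.285714+3.061224=7.3469
k=3 load: inc=3.061224, refl=3.061224·-0.500000=-1.5306; V=4.285714+3.061224+-1.530612=5.8163
k=4 src: inc=-1.530612, refl=-1.530612·-0.714286=1.0933; V=7.346939+-1.530612+1.093294=6.9096

0 0 source 8.5714
1 4 load 4.2857
2 8 source 7.3469
3 12 load 5.8163
4 16 source 6.9096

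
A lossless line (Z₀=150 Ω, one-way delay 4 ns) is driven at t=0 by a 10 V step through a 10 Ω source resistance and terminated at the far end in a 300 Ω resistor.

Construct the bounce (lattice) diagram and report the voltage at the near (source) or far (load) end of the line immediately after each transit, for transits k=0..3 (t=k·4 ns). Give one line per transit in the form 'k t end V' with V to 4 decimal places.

Γ_L=0.333333, Γ_S=-0.875000; launch V₁=10·150/160=9.375000
k=0 src: V=9.3750
k=1 load: inc=9.375000, refl=9.375000·0.333333=3.1250; V=0.000000+9.375000+3.125000=12.5000
k=2 src: inc=3.125000, refl=3.125000·-0.875000=-2.7344; V=9.375000+3.125000+-2.734375=9.7656
k=3 load: inc=-2.734375, refl=-2.734375·0.333333=-0.9115; V=12.500000+-2.734375+-0.911458=8.8542

0 0 source 9.3750
1 4 load 12.5000
2 8 source 9.7656
3 12 load 8.8542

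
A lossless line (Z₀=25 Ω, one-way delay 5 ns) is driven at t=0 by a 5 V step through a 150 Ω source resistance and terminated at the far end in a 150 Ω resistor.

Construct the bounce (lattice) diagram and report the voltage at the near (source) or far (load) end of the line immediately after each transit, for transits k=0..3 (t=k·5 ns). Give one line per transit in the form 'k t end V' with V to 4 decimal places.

Γ_L=0.714286, Γ_S=0.714286; launch V₁=5·25/175=0.714286
k=0 src: V=0.7143
k=1 load: inc=0.714286, refl=0.714286·0.714286=0.5102; V=0.000000+0.714286+0.510204=1.2245
k=2 src: inc=0.510204, refl=0.510204·0.714286=0.3644; V=0.714286+0.510204+0.364431=1.5889
k=3 load: inc=0.364431, refl=0.364431·0.714286=0.2603; V=1.224490+0.364431+0.260308=1.8492

0 0 source 0.7143
1 5 load 1.2245
2 10 source 1.5889
3 15 load 1.8492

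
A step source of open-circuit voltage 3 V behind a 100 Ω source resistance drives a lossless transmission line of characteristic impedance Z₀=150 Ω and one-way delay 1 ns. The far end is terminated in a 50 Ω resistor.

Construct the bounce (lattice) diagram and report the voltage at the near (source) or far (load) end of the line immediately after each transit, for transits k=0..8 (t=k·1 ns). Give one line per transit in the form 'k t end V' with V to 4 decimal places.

Γ_L=-0.500000, Γ_S=-0.200000; launch V₁=3·150/250=1.800000
k=0 src: V=1.8000
k=1 load: inc=1.800000, refl=1.800000·-0.500000=-0.9000; V=0.000000+1.800000+-0.900000=0.9000
k=2 src: inc=-0.900000, refl=-0.900000·-0.200000=0.1800; V=1.800000+-0.900000+0.180000=1.0800
k=3 load: inc=0.180000, refl=0.180000·-0.500000=-0.0900; V=0.900000+0.180000+-0.090000=0.9900
k=4 src: inc=-0.090000, refl=-0.090000·-0.200000=0.0180; V=1.080000+-0.090000+0.018000=1.0080
k=5 load: inc=0.018000, refl=0.018000·-0.500000=-0.0090; V=0.990000+0.018000+-0.009000=0.9990
k=6 src: inc=-0.009000, refl=-0.009000·-0.200000=0.0018; V=1.008000+-0.009000+0.001800=1.0008
k=7 load: inc=0.001800, refl=0.001800·-0.500000=-0.0009; V=0.999000+0.001800+-0.000900=0.9999
k=8 src: inc=-0.000900, refl=-0.000900·-0.200000=0.0002; V=1.000800+-0.000900+0.000180=1.0001

0 0 source 1.8000
1 1 load 0.9000
2 2 source 1.0800
3 3 load 0.9900
4 4 source 1.0080
5 5 load 0.9990
6 6 source 1.0008
7 7 load 0.9999
8 8 source 1.0001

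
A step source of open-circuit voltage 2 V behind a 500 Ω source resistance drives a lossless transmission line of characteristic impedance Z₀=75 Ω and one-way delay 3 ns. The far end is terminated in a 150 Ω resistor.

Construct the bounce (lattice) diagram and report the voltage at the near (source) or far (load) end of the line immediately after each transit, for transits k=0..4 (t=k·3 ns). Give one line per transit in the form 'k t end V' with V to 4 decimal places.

Γ_L=0.333333, Γ_S=0.739130; launch V₁=2·75/575=0.260870
k=0 src: V=0.2609
k=1 load: inc=0.260870, refl=0.260870·0.333333=0.0870; V=0.000000+0.260870+0.086957=0.3478
k=2 src: inc=0.086957, refl=0.086957·0.739130=0.0643; V=0.260870+0.086957+0.064272=0.4121
k=3 load: inc=0.064272, refl=0.064272·0.333333=0.0214; V=0.347826+0.064272+0.021424=0.4335
k=4 src: inc=0.021424, refl=0.021424·0.739130=0.0158; V=0.412098+0.021424+0.015835=0.4494

0 0 source 0.2609
1 3 load 0.3478
2 6 source 0.4121
3 9 load 0.4335
4 12 source 0.4494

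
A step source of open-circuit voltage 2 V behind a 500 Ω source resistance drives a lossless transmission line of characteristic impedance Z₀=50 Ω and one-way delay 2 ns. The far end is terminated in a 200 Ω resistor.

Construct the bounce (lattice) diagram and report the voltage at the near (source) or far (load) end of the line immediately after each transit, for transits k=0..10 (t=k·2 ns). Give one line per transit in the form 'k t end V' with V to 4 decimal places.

0 0 source 0.1818
1 2 load 0.2909
2 4 source 0.3802
3 6 load 0.4337
4 8 source 0.4775
5 10 load 0.5038
6 12 source 0.5253
7 14 load 0.5382
8 16 source 0.5488
9 18 load 0.5551
10 20 source 0.5603

Γ_L=0.600000, Γ_S=0.818182; launch V₁=2·50/550=0.181818
k=0 src: V=0.1818
k=1 load: inc=0.181818, refl=0.181818·0.600000=0.1091; V=0.000000+0.181818+0.109091=0.2909
k=2 src: inc=0.109091, refl=0.109091·0.818182=0.0893; V=0.181818+0.109091+0.089256=0.3802
k=3 load: inc=0.089256, refl=0.089256·0.600000=0.0536; V=0.290909+0.089256+0.053554=0.4337
k=4 src: inc=0.053554, refl=0.053554·0.818182=0.0438; V=0.380165+0.053554+0.043817=0.4775
k=5 load: inc=0.043817, refl=0.043817·0.600000=0.0263; V=0.433719+0.043817+0.026290=0.5038
k=6 src: inc=0.026290, refl=0.026290·0.818182=0.0215; V=0.477536+0.026290+0.021510=0.5253
k=7 load: inc=0.021510, refl=0.021510·0.600000=0.0129; V=0.503826+0.021510+0.012906=0.5382
k=8 src: inc=0.012906, refl=0.012906·0.818182=0.0106; V=0.525336+0.012906+0.010559=0.5488
k=9 load: inc=0.010559, refl=0.010559·0.600000=0.0063; V=0.538242+0.010559+0.006336=0.5551
k=10 src: inc=0.006336, refl=0.006336·0.818182=0.0052; V=0.548801+0.006336+0.005184=0.5603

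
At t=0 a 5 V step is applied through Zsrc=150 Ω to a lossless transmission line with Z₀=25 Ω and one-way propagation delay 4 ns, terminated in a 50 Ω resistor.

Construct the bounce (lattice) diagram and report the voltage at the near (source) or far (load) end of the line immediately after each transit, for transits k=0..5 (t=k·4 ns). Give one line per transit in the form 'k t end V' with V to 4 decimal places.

0 0 source 0.7143
1 4 load 0.9524
2 8 source 1.1224
3 12 load 1.1791
4 16 source 1.2196
5 20 load 1.2331

Γ_L=0.333333, Γ_S=0.714286; launch V₁=5·25/175=0.714286
k=0 src: V=0.7143
k=1 load: inc=0.714286, refl=0.714286·0.333333=0.2381; V=0.000000+0.714286+0.238095=0.9524
k=2 src: inc=0.238095, refl=0.238095·0.714286=0.1701; V=0.714286+0.238095+0.170068=1.1224
k=3 load: inc=0.170068, refl=0.170068·0.333333=0.0567; V=0.952381+0.170068+0.056689=1.1791
k=4 src: inc=0.056689, refl=0.056689·0.714286=0.0405; V=1.122449+0.056689+0.040492=1.2196
k=5 load: inc=0.040492, refl=0.040492·0.333333=0.0135; V=1.179138+0.040492+0.013497=1.2331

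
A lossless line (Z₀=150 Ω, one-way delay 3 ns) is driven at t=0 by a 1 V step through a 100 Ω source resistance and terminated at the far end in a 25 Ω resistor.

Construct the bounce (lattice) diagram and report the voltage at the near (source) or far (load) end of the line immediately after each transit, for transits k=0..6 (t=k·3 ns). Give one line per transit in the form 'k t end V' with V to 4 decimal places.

0 0 source 0.6000
1 3 load 0.1714
2 6 source 0.2571
3 9 load 0.1959
4 12 source 0.2082
5 15 load 0.1994
6 18 source 0.2012

Γ_L=-0.714286, Γ_S=-0.200000; launch V₁=1·150/250=0.600000
k=0 src: V=0.6000
k=1 load: inc=0.600000, refl=0.600000·-0.714286=-0.4286; V=0.000000+0.600000+-0.428571=0.1714
k=2 src: inc=-0.428571, refl=-0.428571·-0.200000=0.0857; V=0.600000+-0.428571+0.085714=0.2571
k=3 load: inc=0.085714, refl=0.085714·-0.714286=-0.0612; V=0.171429+0.085714+-0.061224=0.1959
k=4 src: inc=-0.061224, refl=-0.061224·-0.200000=0.0122; V=0.257143+-0.061224+0.012245=0.2082
k=5 load: inc=0.012245, refl=0.012245·-0.714286=-0.0087; V=0.195918+0.012245+-0.008746=0.1994
k=6 src: inc=-0.008746, refl=-0.008746·-0.200000=0.0017; V=0.208163+-0.008746+0.001749=0.2012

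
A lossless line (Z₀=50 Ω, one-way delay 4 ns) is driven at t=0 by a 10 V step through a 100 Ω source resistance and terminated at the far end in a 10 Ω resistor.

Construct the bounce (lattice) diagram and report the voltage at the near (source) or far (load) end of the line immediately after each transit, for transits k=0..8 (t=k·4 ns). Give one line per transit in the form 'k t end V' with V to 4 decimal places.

Γ_L=-0.666667, Γ_S=0.333333; launch V₁=10·50/150=3.333333
k=0 src: V=3.3333
k=1 load: inc=3.333333, refl=3.333333·-0.666667=-2.2222; V=0.000000+3.333333+-2.222222=1.1111
k=2 src: inc=-2.222222, refl=-2.222222·0.333333=-0.7407; V=3.333333+-2.222222+-0.740741=0.3704
k=3 load: inc=-0.740741, refl=-0.740741·-0.666667=0.4938; V=1.111111+-0.740741+0.493827=0.8642
k=4 src: inc=0.493827, refl=0.493827·0.333333=0.1646; V=0.370370+0.493827+0.164609=1.0288
k=5 load: inc=0.164609, refl=0.164609·-0.666667=-0.1097; V=0.864198+0.164609+-0.109739=0.9191
k=6 src: inc=-0.109739, refl=-0.109739·0.333333=-0.0366; V=1.028807+-0.109739+-0.036580=0.8825
k=7 load: inc=-0.036580, refl=-0.036580·-0.666667=0.0244; V=0.919067+-0.036580+0.024387=0.9069
k=8 src: inc=0.024387, refl=0.024387·0.333333=0.0081; V=0.882487+0.024387+0.008129=0.9150

0 0 source 3.3333
1 4 load 1.1111
2 8 source 0.3704
3 12 load 0.8642
4 16 source 1.0288
5 20 load 0.9191
6 24 source 0.8825
7 28 load 0.9069
8 32 source 0.9150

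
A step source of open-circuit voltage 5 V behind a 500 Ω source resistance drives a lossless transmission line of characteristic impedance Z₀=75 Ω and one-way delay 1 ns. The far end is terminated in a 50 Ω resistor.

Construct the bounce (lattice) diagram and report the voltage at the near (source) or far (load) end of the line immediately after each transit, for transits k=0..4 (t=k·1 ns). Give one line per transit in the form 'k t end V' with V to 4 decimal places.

0 0 source 0.6522
1 1 load 0.5217
2 2 source 0.4253
3 3 load 0.4446
4 4 source 0.4589

Γ_L=-0.200000, Γ_S=0.739130; launch V₁=5·75/575=0.652174
k=0 src: V=0.6522
k=1 load: inc=0.652174, refl=0.652174·-0.200000=-0.1304; V=0.000000+0.652174+-0.130435=0.5217
k=2 src: inc=-0.130435, refl=-0.130435·0.739130=-0.0964; V=0.652174+-0.130435+-0.096408=0.4253
k=3 load: inc=-0.096408, refl=-0.096408·-0.200000=0.0193; V=0.521739+-0.096408+0.019282=0.4446
k=4 src: inc=0.019282, refl=0.019282·0.739130=0.0143; V=0.425331+0.019282+0.014252=0.4589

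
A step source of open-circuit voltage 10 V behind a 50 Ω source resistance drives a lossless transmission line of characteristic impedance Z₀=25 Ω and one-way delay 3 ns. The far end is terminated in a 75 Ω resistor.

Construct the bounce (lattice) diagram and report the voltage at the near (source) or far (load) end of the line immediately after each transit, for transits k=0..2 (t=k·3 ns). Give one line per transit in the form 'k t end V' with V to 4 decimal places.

Γ_L=0.500000, Γ_S=0.333333; launch V₁=10·25/75=3.333333
k=0 src: V=3.3333
k=1 load: inc=3.333333, refl=3.333333·0.500000=1.6667; V=0.000000+3.333333+1.666667=5.0000
k=2 src: inc=1.666667, refl=1.666667·0.333333=0.5556; V=3.333333+1.666667+0.555556=5.5556

0 0 source 3.3333
1 3 load 5.0000
2 6 source 5.5556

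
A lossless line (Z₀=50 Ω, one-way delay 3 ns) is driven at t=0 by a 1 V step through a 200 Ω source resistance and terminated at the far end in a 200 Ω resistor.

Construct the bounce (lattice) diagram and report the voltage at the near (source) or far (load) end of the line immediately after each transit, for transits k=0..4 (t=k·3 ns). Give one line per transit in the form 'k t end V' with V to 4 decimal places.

0 0 source 0.2000
1 3 load 0.3200
2 6 source 0.3920
3 9 load 0.4352
4 12 source 0.4611

Γ_L=0.600000, Γ_S=0.600000; launch V₁=1·50/250=0.200000
k=0 src: V=0.2000
k=1 load: inc=0.200000, refl=0.200000·0.600000=0.1200; V=0.000000+0.200000+0.120000=0.3200
k=2 src: inc=0.120000, refl=0.120000·0.600000=0.0720; V=0.200000+0.120000+0.072000=0.3920
k=3 load: inc=0.072000, refl=0.072000·0.600000=0.0432; V=0.320000+0.072000+0.043200=0.4352
k=4 src: inc=0.043200, refl=0.043200·0.600000=0.0259; V=0.392000+0.043200+0.025920=0.4611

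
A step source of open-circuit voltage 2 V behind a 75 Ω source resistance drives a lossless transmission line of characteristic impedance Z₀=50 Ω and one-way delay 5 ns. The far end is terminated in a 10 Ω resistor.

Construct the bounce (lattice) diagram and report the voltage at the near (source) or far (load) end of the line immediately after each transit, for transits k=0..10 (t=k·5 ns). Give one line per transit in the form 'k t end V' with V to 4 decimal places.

Γ_L=-0.666667, Γ_S=0.200000; launch V₁=2·50/125=0.800000
k=0 src: V=0.8000
k=1 load: inc=0.800000, refl=0.800000·-0.666667=-0.5333; V=0.000000+0.800000+-0.533333=0.2667
k=2 src: inc=-0.533333, refl=-0.533333·0.200000=-0.1067; V=0.800000+-0.533333+-0.106667=0.1600
k=3 load: inc=-0.106667, refl=-0.106667·-0.666667=0.0711; V=0.266667+-0.106667+0.071111=0.2311
k=4 src: inc=0.071111, refl=0.071111·0.200000=0.0142; V=0.160000+0.071111+0.014222=0.2453
k=5 load: inc=0.014222, refl=0.014222·-0.666667=-0.0095; V=0.231111+0.014222+-0.009481=0.2359
k=6 src: inc=-0.009481, refl=-0.009481·0.200000=-0.0019; V=0.245333+-0.009481+-0.001896=0.2340
k=7 load: inc=-0.001896, refl=-0.001896·-0.666667=0.0013; V=0.235852+-0.001896+0.001264=0.2352
k=8 src: inc=0.001264, refl=0.001264·0.200000=0.0003; V=0.233956+0.001264+0.000253=0.2355
k=9 load: inc=0.000253, refl=0.000253·-0.666667=-0.0002; V=0.235220+0.000253+-0.000169=0.2353
k=10 src: inc=-0.000169, refl=-0.000169·0.200000=-0.0000; V=0.235473+-0.000169+-0.000034=0.2353

0 0 source 0.8000
1 5 load 0.2667
2 10 source 0.1600
3 15 load 0.2311
4 20 source 0.2453
5 25 load 0.2359
6 30 source 0.2340
7 35 load 0.2352
8 40 source 0.2355
9 45 load 0.2353
10 50 source 0.2353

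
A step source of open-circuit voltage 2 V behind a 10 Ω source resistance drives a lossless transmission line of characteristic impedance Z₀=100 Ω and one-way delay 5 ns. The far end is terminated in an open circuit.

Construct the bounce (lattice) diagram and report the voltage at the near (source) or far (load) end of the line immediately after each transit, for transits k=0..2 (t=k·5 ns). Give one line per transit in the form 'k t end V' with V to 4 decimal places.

0 0 source 1.8182
1 5 load 3.6364
2 10 source 2.1488

Γ_L=1.000000, Γ_S=-0.818182; launch V₁=2·100/110=1.818182
k=0 src: V=1.8182
k=1 load: inc=1.818182, refl=1.818182·1.000000=1.8182; V=0.000000+1.818182+1.818182=3.6364
k=2 src: inc=1.818182, refl=1.818182·-0.818182=-1.4876; V=1.818182+1.818182+-1.487603=2.1488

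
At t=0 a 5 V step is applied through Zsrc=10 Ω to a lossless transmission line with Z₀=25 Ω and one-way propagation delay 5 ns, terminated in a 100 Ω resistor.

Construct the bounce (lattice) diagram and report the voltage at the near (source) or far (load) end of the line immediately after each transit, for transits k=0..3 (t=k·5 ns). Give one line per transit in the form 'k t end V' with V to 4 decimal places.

Γ_L=0.600000, Γ_S=-0.428571; launch V₁=5·25/35=3.571429
k=0 src: V=3.5714
k=1 load: inc=3.571429, refl=3.571429·0.600000=2.1429; V=0.000000+3.571429+2.142857=5.7143
k=2 src: inc=2.142857, refl=2.142857·-0.428571=-0.9184; V=3.571429+2.142857+-0.918367=4.7959
k=3 load: inc=-0.918367, refl=-0.918367·0.600000=-0.5510; V=5.714286+-0.918367+-0.551020=4.2449

0 0 source 3.5714
1 5 load 5.7143
2 10 source 4.7959
3 15 load 4.2449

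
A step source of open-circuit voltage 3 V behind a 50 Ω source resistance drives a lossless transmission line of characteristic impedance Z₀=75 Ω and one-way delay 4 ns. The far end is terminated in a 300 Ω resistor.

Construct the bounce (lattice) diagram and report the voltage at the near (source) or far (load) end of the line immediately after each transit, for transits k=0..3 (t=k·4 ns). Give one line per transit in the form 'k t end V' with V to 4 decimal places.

0 0 source 1.8000
1 4 load 2.8800
2 8 source 2.6640
3 12 load 2.5344

Γ_L=0.600000, Γ_S=-0.200000; launch V₁=3·75/125=1.800000
k=0 src: V=1.8000
k=1 load: inc=1.800000, refl=1.800000·0.600000=1.0800; V=0.000000+1.800000+1.080000=2.8800
k=2 src: inc=1.080000, refl=1.080000·-0.200000=-0.2160; V=1.800000+1.080000+-0.216000=2.6640
k=3 load: inc=-0.216000, refl=-0.216000·0.600000=-0.1296; V=2.880000+-0.216000+-0.129600=2.5344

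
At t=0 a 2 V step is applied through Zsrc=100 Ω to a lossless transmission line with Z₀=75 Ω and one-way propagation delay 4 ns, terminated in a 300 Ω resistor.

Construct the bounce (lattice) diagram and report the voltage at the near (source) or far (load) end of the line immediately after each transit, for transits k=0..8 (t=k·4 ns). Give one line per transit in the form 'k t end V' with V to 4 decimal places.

0 0 source 0.8571
1 4 load 1.3714
2 8 source 1.4449
3 12 load 1.4890
4 16 source 1.4953
5 20 load 1.4991
6 24 source 1.4996
7 28 load 1.4999
8 32 source 1.5000

Γ_L=0.600000, Γ_S=0.142857; launch V₁=2·75/175=0.857143
k=0 src: V=0.8571
k=1 load: inc=0.857143, refl=0.857143·0.600000=0.5143; V=0.000000+0.857143+0.514286=1.3714
k=2 src: inc=0.514286, refl=0.514286·0.142857=0.0735; V=0.857143+0.514286+0.073469=1.4449
k=3 load: inc=0.073469, refl=0.073469·0.600000=0.0441; V=1.371429+0.073469+0.044082=1.4890
k=4 src: inc=0.044082, refl=0.044082·0.142857=0.0063; V=1.444898+0.044082+0.006297=1.4953
k=5 load: inc=0.006297, refl=0.006297·0.600000=0.0038; V=1.488980+0.006297+0.003778=1.4991
k=6 src: inc=0.003778, refl=0.003778·0.142857=0.0005; V=1.495277+0.003778+0.000540=1.4996
k=7 load: inc=0.000540, refl=0.000540·0.600000=0.0003; V=1.499055+0.000540+0.000324=1.4999
k=8 src: inc=0.000324, refl=0.000324·0.142857=0.0000; V=1.499595+0.000324+0.000046=1.5000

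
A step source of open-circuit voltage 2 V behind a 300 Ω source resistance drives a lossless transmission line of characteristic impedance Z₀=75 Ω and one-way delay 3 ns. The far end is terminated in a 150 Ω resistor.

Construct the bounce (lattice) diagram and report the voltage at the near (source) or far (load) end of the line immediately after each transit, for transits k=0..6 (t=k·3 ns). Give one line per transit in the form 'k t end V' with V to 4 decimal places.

Γ_L=0.333333, Γ_S=0.600000; launch V₁=2·75/375=0.400000
k=0 src: V=0.4000
k=1 load: inc=0.400000, refl=0.400000·0.333333=0.1333; V=0.000000+0.400000+0.133333=0.5333
k=2 src: inc=0.133333, refl=0.133333·0.600000=0.0800; V=0.400000+0.133333+0.080000=0.6133
k=3 load: inc=0.080000, refl=0.080000·0.333333=0.0267; V=0.533333+0.080000+0.026667=0.6400
k=4 src: inc=0.026667, refl=0.026667·0.600000=0.0160; V=0.613333+0.026667+0.016000=0.6560
k=5 load: inc=0.016000, refl=0.016000·0.333333=0.0053; V=0.640000+0.016000+0.005333=0.6613
k=6 src: inc=0.005333, refl=0.005333·0.600000=0.0032; V=0.656000+0.005333+0.003200=0.6645

0 0 source 0.4000
1 3 load 0.5333
2 6 source 0.6133
3 9 load 0.6400
4 12 source 0.6560
5 15 load 0.6613
6 18 source 0.6645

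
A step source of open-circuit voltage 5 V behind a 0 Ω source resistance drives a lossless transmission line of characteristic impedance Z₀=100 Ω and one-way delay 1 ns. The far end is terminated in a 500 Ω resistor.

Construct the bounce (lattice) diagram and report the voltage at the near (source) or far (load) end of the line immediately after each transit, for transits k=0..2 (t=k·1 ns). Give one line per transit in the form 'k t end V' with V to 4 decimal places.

0 0 source 5.0000
1 1 load 8.3333
2 2 source 5.0000

Γ_L=0.666667, Γ_S=-1.000000; launch V₁=5·100/100=5.000000
k=0 src: V=5.0000
k=1 load: inc=5.000000, refl=5.000000·0.666667=3.3333; V=0.000000+5.000000+3.333333=8.3333
k=2 src: inc=3.333333, refl=3.333333·-1.000000=-3.3333; V=5.000000+3.333333+-3.333333=5.0000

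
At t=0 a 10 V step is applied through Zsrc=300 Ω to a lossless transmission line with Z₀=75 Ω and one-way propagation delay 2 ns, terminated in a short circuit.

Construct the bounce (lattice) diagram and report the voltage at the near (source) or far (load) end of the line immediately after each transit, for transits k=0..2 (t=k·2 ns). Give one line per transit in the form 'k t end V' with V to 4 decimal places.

Γ_L=-1.000000, Γ_S=0.600000; launch V₁=10·75/375=2.000000
k=0 src: V=2.0000
k=1 load: inc=2.000000, refl=2.000000·-1.000000=-2.0000; V=0.000000+2.000000+-2.000000=0.0000
k=2 src: inc=-2.000000, refl=-2.000000·0.600000=-1.2000; V=2.000000+-2.000000+-1.200000=-1.2000

0 0 source 2.0000
1 2 load 0.0000
2 4 source -1.2000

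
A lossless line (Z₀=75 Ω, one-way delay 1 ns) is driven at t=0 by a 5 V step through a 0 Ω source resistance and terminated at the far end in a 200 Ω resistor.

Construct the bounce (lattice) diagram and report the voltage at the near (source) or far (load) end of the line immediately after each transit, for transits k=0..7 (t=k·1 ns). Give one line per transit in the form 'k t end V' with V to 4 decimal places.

Γ_L=0.454545, Γ_S=-1.000000; launch V₁=5·75/75=5.000000
k=0 src: V=5.0000
k=1 load: inc=5.000000, refl=5.000000·0.454545=2.2727; V=0.000000+5.000000+2.272727=7.2727
k=2 src: inc=2.272727, refl=2.272727·-1.000000=-2.2727; V=5.000000+2.272727+-2.272727=5.0000
k=3 load: inc=-2.272727, refl=-2.272727·0.454545=-1.0331; V=7.272727+-2.272727+-1.033058=3.9669
k=4 src: inc=-1.033058, refl=-1.033058·-1.000000=1.0331; V=5.000000+-1.033058+1.033058=5.0000
k=5 load: inc=1.033058, refl=1.033058·0.454545=0.4696; V=3.966942+1.033058+0.469572=5.4696
k=6 src: inc=0.469572, refl=0.469572·-1.000000=-0.4696; V=5.000000+0.469572+-0.469572=5.0000
k=7 load: inc=-0.469572, refl=-0.469572·0.454545=-0.2134; V=5.469572+-0.469572+-0.213442=4.7866

0 0 source 5.0000
1 1 load 7.2727
2 2 source 5.0000
3 3 load 3.9669
4 4 source 5.0000
5 5 load 5.4696
6 6 source 5.0000
7 7 load 4.7866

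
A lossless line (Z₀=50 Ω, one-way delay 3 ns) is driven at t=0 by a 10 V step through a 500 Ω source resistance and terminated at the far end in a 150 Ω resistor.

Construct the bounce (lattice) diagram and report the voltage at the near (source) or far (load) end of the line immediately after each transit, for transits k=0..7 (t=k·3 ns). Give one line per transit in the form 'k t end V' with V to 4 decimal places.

0 0 source 0.9091
1 3 load 1.3636
2 6 source 1.7355
3 9 load 1.9215
4 12 source 2.0736
5 15 load 2.1497
6 18 source 2.2119
7 21 load 2.2431

Γ_L=0.500000, Γ_S=0.818182; launch V₁=10·50/550=0.909091
k=0 src: V=0.9091
k=1 load: inc=0.909091, refl=0.909091·0.500000=0.4545; V=0.000000+0.909091+0.454545=1.3636
k=2 src: inc=0.454545, refl=0.454545·0.818182=0.3719; V=0.909091+0.454545+0.371901=1.7355
k=3 load: inc=0.371901, refl=0.371901·0.500000=0.1860; V=1.363636+0.371901+0.185950=1.9215
k=4 src: inc=0.185950, refl=0.185950·0.818182=0.1521; V=1.735537+0.185950+0.152141=2.0736
k=5 load: inc=0.152141, refl=0.152141·0.500000=0.0761; V=1.921488+0.152141+0.076071=2.1497
k=6 src: inc=0.076071, refl=0.076071·0.818182=0.0622; V=2.073629+0.076071+0.062240=2.2119
k=7 load: inc=0.062240, refl=0.062240·0.500000=0.0311; V=2.149699+0.062240+0.031120=2.2431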